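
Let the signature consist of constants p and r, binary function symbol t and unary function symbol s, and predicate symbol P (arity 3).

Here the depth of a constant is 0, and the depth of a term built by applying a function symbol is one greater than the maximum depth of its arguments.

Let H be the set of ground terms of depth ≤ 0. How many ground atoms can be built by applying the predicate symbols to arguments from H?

8

First count ground terms of depth ≤ 0.
Let N_k count ground terms of depth at most k. Each non-constant term of depth ≤ k is some function symbol applied to depth-≤(k−1) arguments, giving N_k = 2 + N_{k-1}^2 + N_{k-1}.
N_0 = 2
Explicitly: p, r.
So |H| = 2.
A ground atom is a predicate applied to a tuple of terms from H, so the count is the sum over predicates of |H|^arity:
  P: 2^3 = 8
Total ground atoms: 8.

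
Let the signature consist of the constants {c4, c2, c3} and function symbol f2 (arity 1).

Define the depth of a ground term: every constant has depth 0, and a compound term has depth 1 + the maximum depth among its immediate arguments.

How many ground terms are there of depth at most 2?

If N_k denotes the number of depth-≤k ground terms, the 3 constants give N_0 = 3, and each function symbol of arity r contributes N_{k-1}^r new terms at level k: N_k = 3 + N_{k-1}.
N_0 = 3
N_1 = 3 + 3 = 6
N_2 = 3 + 6 = 9

9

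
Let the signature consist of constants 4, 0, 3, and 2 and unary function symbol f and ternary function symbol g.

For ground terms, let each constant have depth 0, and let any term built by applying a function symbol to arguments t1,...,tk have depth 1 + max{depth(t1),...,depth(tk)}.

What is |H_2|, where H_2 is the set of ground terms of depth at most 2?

Let N_k count ground terms of depth at most k. Each non-constant term of depth ≤ k is some function symbol applied to depth-≤(k−1) arguments, giving N_k = 4 + N_{k-1} + N_{k-1}^3.
N_0 = 4
N_1 = 4 + 4 + 4^3 = 72
N_2 = 4 + 72 + 72^3 = 373324

373324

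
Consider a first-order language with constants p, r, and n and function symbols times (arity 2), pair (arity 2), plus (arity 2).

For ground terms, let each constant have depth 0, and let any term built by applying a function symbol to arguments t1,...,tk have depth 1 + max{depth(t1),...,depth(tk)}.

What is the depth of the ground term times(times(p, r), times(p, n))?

2

depth(times(p, r)) = 1 + max(0, 0) = 1
depth(times(p, n)) = 1 + max(0, 0) = 1
depth(times(times(p, r), times(p, n))) = 1 + max(1, 1) = 2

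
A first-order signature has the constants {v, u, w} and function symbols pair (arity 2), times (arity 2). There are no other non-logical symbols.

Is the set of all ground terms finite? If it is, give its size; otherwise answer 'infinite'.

infinite

The signature has at least one function symbol (pair, arity 2) and at least one constant (v).
Iterating pair gives infinitely many distinct ground terms: v, pair(v, v), pair(pair(v, v), pair(v, v)), ...
So the Herbrand universe is infinite.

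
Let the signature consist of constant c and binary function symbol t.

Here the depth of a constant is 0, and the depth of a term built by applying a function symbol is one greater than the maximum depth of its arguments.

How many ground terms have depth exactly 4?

Write N_k for the number of ground terms of depth ≤ k. A term of depth ≤ k is either a constant or a function symbol applied to arguments of depth ≤ k−1, so N_k = 1 + N_{k-1}^2.
N_0 = 1
N_1 = 1 + 1^2 = 2
N_2 = 1 + 2^2 = 5
N_3 = 1 + 5^2 = 26
N_4 = 1 + 26^2 = 677
Terms of depth exactly 4: N_4 − N_3 = 677 − 26 = 651.

651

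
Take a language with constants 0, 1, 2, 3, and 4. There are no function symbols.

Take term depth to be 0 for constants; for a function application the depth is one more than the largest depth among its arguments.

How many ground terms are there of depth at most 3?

With no function symbols every ground term is a constant, so there are exactly 5 ground terms at every depth bound.
N_0 = 5
N_1 = 5
N_2 = 5
N_3 = 5
Explicitly: 0, 1, 2, 3, 4.

5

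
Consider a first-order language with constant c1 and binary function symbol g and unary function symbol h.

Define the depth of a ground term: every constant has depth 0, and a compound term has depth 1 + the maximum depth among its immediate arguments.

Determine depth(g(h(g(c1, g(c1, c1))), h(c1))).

4

depth(g(c1, c1)) = 1 + max(0, 0) = 1
depth(g(c1, g(c1, c1))) = 1 + max(0, 1) = 2
depth(h(g(c1, g(c1, c1)))) = 1 + depth(g(c1, g(c1, c1))) = 1 + 2 = 3
depth(h(c1)) = 1 + depth(c1) = 1 + 0 = 1
depth(g(h(g(c1, g(c1, c1))), h(c1))) = 1 + max(3, 1) = 4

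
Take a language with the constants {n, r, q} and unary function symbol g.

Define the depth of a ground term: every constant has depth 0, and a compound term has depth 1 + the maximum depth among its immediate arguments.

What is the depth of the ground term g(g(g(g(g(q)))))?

5

depth(g(q)) = 1 + depth(q) = 1 + 0 = 1
depth(g(g(q))) = 1 + depth(g(q)) = 1 + 1 = 2
depth(g(g(g(q)))) = 1 + depth(g(g(q))) = 1 + 2 = 3
depth(g(g(g(g(q))))) = 1 + depth(g(g(g(q)))) = 1 + 3 = 4
depth(g(g(g(g(g(q)))))) = 1 + depth(g(g(g(g(q))))) = 1 + 4 = 5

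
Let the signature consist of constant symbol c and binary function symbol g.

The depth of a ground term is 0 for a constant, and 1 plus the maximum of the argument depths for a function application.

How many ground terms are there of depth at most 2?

5

If N_k denotes the number of depth-≤k ground terms, the 1 constant gives N_0 = 1, and each function symbol of arity r contributes N_{k-1}^r new terms at level k: N_k = 1 + N_{k-1}^2.
N_0 = 1
N_1 = 1 + 1^2 = 2
N_2 = 1 + 2^2 = 5
Explicitly: c, g(c, c), g(c, g(c, c)), g(g(c, c), c), g(g(c, c), g(c, c)).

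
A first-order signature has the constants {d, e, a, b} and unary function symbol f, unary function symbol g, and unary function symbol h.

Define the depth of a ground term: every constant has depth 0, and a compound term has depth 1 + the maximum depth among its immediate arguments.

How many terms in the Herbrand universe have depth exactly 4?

Let N_k = |{terms of depth ≤ k}|. Then N_0 = 4 and N_k = 4 + N_{k-1} + N_{k-1} + N_{k-1} for k ≥ 1 (one summand per function symbol, arity giving the exponent).
N_0 = 4
N_1 = 4 + 4 + 4 + 4 = 16
N_2 = 4 + 16 + 16 + 16 = 52
N_3 = 4 + 52 + 52 + 52 = 160
N_4 = 4 + 160 + 160 + 160 = 484
Terms of depth exactly 4: N_4 − N_3 = 484 − 160 = 324.

324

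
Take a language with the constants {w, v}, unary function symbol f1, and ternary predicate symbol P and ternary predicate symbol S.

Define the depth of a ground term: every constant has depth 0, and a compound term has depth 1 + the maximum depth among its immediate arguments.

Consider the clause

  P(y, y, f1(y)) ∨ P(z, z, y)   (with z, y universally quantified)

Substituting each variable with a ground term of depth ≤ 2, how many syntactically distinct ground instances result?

36

Ground terms of depth ≤ 2:
  Count level by level. With function symbols f1/1, the terms of depth ≤ k are the 2 constants together with each function applied to depth-≤(k−1) tuples, so N_k = 2 + N_{k-1}.
  N_0 = 2
  N_1 = 2 + 2 = 4
  N_2 = 2 + 4 = 6
So there are 6 ground terms available for substitution.
The body mentions every one of the 2 quantified variables; since ground terms form a free algebra, no two substitutions collapse to the same formula.
Number of ground instances = 6^2 = 36.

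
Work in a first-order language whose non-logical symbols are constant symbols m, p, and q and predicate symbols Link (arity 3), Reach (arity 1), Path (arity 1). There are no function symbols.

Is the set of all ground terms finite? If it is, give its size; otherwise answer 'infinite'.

There are no function symbols, so every ground term is one of the 3 constants.
The Herbrand universe is {m, p, q}, which is finite with 3 elements.

3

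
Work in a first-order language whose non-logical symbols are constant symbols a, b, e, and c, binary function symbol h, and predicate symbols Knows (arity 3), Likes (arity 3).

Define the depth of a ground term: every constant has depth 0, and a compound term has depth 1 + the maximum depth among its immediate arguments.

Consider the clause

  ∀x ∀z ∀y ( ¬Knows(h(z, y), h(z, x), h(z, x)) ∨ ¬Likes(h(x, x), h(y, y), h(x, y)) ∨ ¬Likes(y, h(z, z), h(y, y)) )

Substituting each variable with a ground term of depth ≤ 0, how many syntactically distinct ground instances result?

64

Ground terms of depth ≤ 0:
  Let N_k = |{terms of depth ≤ k}|. Then N_0 = 4 and N_k = 4 + N_{k-1}^2 for k ≥ 1 (one summand per function symbol, arity giving the exponent).
  N_0 = 4
So there are 4 ground terms available for substitution.
The body mentions every one of the 3 quantified variables; since ground terms form a free algebra, no two substitutions collapse to the same formula.
Number of ground instances = 4^3 = 64.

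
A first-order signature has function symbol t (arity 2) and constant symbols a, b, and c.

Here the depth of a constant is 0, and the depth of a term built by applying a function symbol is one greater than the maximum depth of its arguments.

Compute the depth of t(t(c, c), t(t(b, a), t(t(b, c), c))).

4

depth(t(c, c)) = 1 + max(0, 0) = 1
depth(t(b, a)) = 1 + max(0, 0) = 1
depth(t(b, c)) = 1 + max(0, 0) = 1
depth(t(t(b, c), c)) = 1 + max(1, 0) = 2
depth(t(t(b, a), t(t(b, c), c))) = 1 + max(1, 2) = 3
depth(t(t(c, c), t(t(b, a), t(t(b, c), c)))) = 1 + max(1, 3) = 4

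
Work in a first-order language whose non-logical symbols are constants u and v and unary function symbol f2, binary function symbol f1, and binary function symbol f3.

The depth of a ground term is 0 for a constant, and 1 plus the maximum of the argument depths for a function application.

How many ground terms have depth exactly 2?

Let N_k = |{terms of depth ≤ k}|. Then N_0 = 2 and N_k = 2 + N_{k-1} + N_{k-1}^2 + N_{k-1}^2 for k ≥ 1 (one summand per function symbol, arity giving the exponent).
N_0 = 2
N_1 = 2 + 2 + 2^2 + 2^2 = 12
N_2 = 2 + 12 + 12^2 + 12^2 = 302
Terms of depth exactly 2: N_2 − N_1 = 302 − 12 = 290.

290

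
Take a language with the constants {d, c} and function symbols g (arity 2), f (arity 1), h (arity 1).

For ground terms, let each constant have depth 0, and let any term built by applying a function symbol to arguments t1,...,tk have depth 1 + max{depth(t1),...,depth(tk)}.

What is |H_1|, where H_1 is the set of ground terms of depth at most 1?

Let N_k count ground terms of depth at most k. Each non-constant term of depth ≤ k is some function symbol applied to depth-≤(k−1) arguments, giving N_k = 2 + N_{k-1}^2 + N_{k-1} + N_{k-1}.
N_0 = 2
N_1 = 2 + 2^2 + 2 + 2 = 10

10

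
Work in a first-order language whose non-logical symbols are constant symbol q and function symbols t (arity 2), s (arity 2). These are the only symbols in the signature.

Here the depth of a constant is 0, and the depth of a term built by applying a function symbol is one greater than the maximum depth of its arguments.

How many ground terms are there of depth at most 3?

Let N_k = |{terms of depth ≤ k}|. Then N_0 = 1 and N_k = 1 + N_{k-1}^2 + N_{k-1}^2 for k ≥ 1 (one summand per function symbol, arity giving the exponent).
N_0 = 1
N_1 = 1 + 1^2 + 1^2 = 3
N_2 = 1 + 3^2 + 3^2 = 19
N_3 = 1 + 19^2 + 19^2 = 723

723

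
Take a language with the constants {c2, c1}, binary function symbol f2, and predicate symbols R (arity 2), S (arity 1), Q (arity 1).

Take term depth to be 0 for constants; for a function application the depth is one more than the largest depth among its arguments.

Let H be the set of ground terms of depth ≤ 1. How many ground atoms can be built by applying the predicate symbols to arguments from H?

48

First count ground terms of depth ≤ 1.
Count level by level. With function symbols f2/2, the terms of depth ≤ k are the 2 constants together with each function applied to depth-≤(k−1) tuples, so N_k = 2 + N_{k-1}^2.
N_0 = 2
N_1 = 2 + 2^2 = 6
Explicitly: c2, c1, f2(c2, c2), f2(c2, c1), f2(c1, c2), f2(c1, c1).
So |H| = 6.
Ground atoms are formed by filling each argument slot of a predicate with a term from H, so an r-ary predicate gives |H|^r atoms:
  R: 6^2 = 36;  S: 6;  Q: 6
Total ground atoms: 36 + 6 + 6 = 48.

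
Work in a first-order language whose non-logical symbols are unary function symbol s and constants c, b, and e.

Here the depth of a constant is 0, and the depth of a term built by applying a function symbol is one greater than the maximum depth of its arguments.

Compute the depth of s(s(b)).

depth(s(b)) = 1 + depth(b) = 1 + 0 = 1
depth(s(s(b))) = 1 + depth(s(b)) = 1 + 1 = 2

2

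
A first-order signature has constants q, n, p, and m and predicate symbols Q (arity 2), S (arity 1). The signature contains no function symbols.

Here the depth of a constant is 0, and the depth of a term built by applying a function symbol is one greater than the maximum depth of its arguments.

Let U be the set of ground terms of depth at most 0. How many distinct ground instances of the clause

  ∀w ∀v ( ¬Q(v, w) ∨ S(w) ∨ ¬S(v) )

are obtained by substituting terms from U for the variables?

16

Ground terms of depth ≤ 0:
  With no function symbols every ground term is a constant, so there are exactly 4 ground terms at every depth bound.
  N_0 = 4
  Explicitly: q, n, p, m.
So there are 4 ground terms available for substitution.
The clause has 2 distinct variables (w, v), each appearing in the body. In the free term algebra distinct substitutions yield syntactically distinct ground instances.
Number of ground instances = 4^2 = 16.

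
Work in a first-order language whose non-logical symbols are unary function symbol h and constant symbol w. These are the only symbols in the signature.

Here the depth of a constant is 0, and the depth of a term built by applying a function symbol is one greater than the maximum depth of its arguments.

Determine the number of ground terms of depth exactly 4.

1

Count level by level. With function symbols h/1, the terms of depth ≤ k are the 1 constant together with each function applied to depth-≤(k−1) tuples, so N_k = 1 + N_{k-1}.
N_0 = 1
N_1 = 1 + 1 = 2
N_2 = 1 + 2 = 3
N_3 = 1 + 3 = 4
N_4 = 1 + 4 = 5
Terms of depth exactly 4: N_4 − N_3 = 5 − 4 = 1.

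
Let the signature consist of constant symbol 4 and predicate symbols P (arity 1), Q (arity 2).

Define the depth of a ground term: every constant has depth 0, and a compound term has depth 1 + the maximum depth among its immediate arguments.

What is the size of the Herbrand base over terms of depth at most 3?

First count ground terms of depth ≤ 3.
With no function symbols every ground term is a constant, so there is exactly 1 ground term at every depth bound.
N_0 = 1
N_1 = 1
N_2 = 1
N_3 = 1
So |H| = 1.
Ground atoms are formed by filling each argument slot of a predicate with a term from H, so an r-ary predicate gives |H|^r atoms:
  P: 1;  Q: 1^2 = 1
Total ground atoms: 1 + 1 = 2.

2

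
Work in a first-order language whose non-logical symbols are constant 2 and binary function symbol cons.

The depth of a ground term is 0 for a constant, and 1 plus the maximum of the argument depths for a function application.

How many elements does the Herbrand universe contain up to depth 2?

Let N_k count ground terms of depth at most k. Each non-constant term of depth ≤ k is some function symbol applied to depth-≤(k−1) arguments, giving N_k = 1 + N_{k-1}^2.
N_0 = 1
N_1 = 1 + 1^2 = 2
N_2 = 1 + 2^2 = 5
Explicitly: 2, cons(2, 2), cons(2, cons(2, 2)), cons(cons(2, 2), 2), cons(cons(2, 2), cons(2, 2)).

5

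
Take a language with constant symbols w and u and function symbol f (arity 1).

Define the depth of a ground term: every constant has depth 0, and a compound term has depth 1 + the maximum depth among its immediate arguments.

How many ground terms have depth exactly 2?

Count level by level. With function symbols f/1, the terms of depth ≤ k are the 2 constants together with each function applied to depth-≤(k−1) tuples, so N_k = 2 + N_{k-1}.
N_0 = 2
N_1 = 2 + 2 = 4
N_2 = 2 + 4 = 6
Terms of depth exactly 2: N_2 − N_1 = 6 − 4 = 2.

2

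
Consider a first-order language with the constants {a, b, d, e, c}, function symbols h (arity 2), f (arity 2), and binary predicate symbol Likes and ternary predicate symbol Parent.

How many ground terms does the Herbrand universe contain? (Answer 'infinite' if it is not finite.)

The signature has at least one function symbol (h, arity 2) and at least one constant (a).
Iterating h gives infinitely many distinct ground terms: a, h(a, a), h(h(a, a), h(a, a)), ...
So the Herbrand universe is infinite.

infinite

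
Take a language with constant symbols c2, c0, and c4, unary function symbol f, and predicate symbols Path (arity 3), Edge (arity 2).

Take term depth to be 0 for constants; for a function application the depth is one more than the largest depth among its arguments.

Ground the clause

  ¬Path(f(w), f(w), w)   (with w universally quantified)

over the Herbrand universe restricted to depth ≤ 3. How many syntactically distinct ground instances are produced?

12

Ground terms of depth ≤ 3:
  If N_k denotes the number of depth-≤k ground terms, the 3 constants give N_0 = 3, and each function symbol of arity r contributes N_{k-1}^r new terms at level k: N_k = 3 + N_{k-1}.
  N_0 = 3
  N_1 = 3 + 3 = 6
  N_2 = 3 + 6 = 9
  N_3 = 3 + 9 = 12
So there are 12 ground terms available for substitution.
The variable w ranges independently over the available ground terms, and distinct assignments produce distinct instances.
Number of ground instances = 12.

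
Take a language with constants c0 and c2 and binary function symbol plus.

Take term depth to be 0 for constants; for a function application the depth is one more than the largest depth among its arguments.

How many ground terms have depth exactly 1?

Count level by level. With function symbols plus/2, the terms of depth ≤ k are the 2 constants together with each function applied to depth-≤(k−1) tuples, so N_k = 2 + N_{k-1}^2.
N_0 = 2
N_1 = 2 + 2^2 = 6
Terms of depth exactly 1: N_1 − N_0 = 6 − 2 = 4.

4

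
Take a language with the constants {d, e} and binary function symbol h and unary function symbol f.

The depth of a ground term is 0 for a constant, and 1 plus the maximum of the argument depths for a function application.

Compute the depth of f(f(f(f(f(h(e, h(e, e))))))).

7

depth(h(e, e)) = 1 + max(0, 0) = 1
depth(h(e, h(e, e))) = 1 + max(0, 1) = 2
depth(f(h(e, h(e, e)))) = 1 + depth(h(e, h(e, e))) = 1 + 2 = 3
depth(f(f(h(e, h(e, e))))) = 1 + depth(f(h(e, h(e, e)))) = 1 + 3 = 4
depth(f(f(f(h(e, h(e, e)))))) = 1 + depth(f(f(h(e, h(e, e))))) = 1 + 4 = 5
depth(f(f(f(f(h(e, h(e, e))))))) = 1 + depth(f(f(f(h(e, h(e, e)))))) = 1 + 5 = 6
depth(f(f(f(f(f(h(e, h(e, e)))))))) = 1 + depth(f(f(f(f(h(e, h(e, e))))))) = 1 + 6 = 7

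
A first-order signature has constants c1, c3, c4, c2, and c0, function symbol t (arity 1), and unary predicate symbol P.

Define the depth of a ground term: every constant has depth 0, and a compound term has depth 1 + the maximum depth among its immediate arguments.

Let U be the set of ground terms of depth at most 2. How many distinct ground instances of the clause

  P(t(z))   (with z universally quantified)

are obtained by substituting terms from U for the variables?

15

Ground terms of depth ≤ 2:
  Let N_k = |{terms of depth ≤ k}|. Then N_0 = 5 and N_k = 5 + N_{k-1} for k ≥ 1 (one summand per function symbol, arity giving the exponent).
  N_0 = 5
  N_1 = 5 + 5 = 10
  N_2 = 5 + 10 = 15
So there are 15 ground terms available for substitution.
The clause has 1 distinct variable (z), which appears in the body. In the free term algebra distinct substitutions yield syntactically distinct ground instances.
Number of ground instances = 15.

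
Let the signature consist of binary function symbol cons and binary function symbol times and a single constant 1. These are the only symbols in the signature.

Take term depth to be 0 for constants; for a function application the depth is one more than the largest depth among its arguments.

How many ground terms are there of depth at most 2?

19

Let N_k = |{terms of depth ≤ k}|. Then N_0 = 1 and N_k = 1 + N_{k-1}^2 + N_{k-1}^2 for k ≥ 1 (one summand per function symbol, arity giving the exponent).
N_0 = 1
N_1 = 1 + 1^2 + 1^2 = 3
N_2 = 1 + 3^2 + 3^2 = 19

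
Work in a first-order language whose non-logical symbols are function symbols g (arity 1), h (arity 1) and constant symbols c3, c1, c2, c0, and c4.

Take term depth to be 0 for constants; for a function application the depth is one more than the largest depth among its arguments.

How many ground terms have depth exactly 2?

20

Write N_k for the number of ground terms of depth ≤ k. A term of depth ≤ k is either a constant or a function symbol applied to arguments of depth ≤ k−1, so N_k = 5 + N_{k-1} + N_{k-1}.
N_0 = 5
N_1 = 5 + 5 + 5 = 15
N_2 = 5 + 15 + 15 = 35
Terms of depth exactly 2: N_2 − N_1 = 35 − 15 = 20.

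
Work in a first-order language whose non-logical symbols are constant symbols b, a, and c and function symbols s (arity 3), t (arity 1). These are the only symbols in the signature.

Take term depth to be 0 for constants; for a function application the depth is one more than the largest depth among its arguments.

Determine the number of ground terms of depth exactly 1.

Write N_k for the number of ground terms of depth ≤ k. A term of depth ≤ k is either a constant or a function symbol applied to arguments of depth ≤ k−1, so N_k = 3 + N_{k-1}^3 + N_{k-1}.
N_0 = 3
N_1 = 3 + 3^3 + 3 = 33
Terms of depth exactly 1: N_1 − N_0 = 33 − 3 = 30.

30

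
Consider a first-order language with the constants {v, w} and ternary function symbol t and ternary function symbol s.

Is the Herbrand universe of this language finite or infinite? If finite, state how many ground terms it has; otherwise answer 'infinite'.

The signature has at least one function symbol (t, arity 3) and at least one constant (v).
Iterating t gives infinitely many distinct ground terms: v, t(v, v, v), t(t(v, v, v), t(v, v, v), t(v, v, v)), ...
So the Herbrand universe is infinite.

infinite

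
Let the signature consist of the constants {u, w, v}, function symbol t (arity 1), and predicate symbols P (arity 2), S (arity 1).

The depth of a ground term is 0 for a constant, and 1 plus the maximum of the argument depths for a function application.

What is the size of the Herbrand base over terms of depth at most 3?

First count ground terms of depth ≤ 3.
If N_k denotes the number of depth-≤k ground terms, the 3 constants give N_0 = 3, and each function symbol of arity r contributes N_{k-1}^r new terms at level k: N_k = 3 + N_{k-1}.
N_0 = 3
N_1 = 3 + 3 = 6
N_2 = 3 + 6 = 9
N_3 = 3 + 9 = 12
Explicitly: u, w, v, t(u), t(w), t(v), t(t(u)), t(t(w)), t(t(v)), t(t(t(u))), t(t(t(w))), t(t(t(v))).
So |H| = 12.
A ground atom is a predicate applied to a tuple of terms from H, so the count is the sum over predicates of |H|^arity:
  P: 12^2 = 144;  S: 12
Total ground atoms: 144 + 12 = 156.

156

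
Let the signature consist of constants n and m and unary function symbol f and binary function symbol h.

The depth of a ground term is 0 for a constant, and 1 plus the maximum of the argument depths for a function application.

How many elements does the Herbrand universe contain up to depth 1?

8

Write N_k for the number of ground terms of depth ≤ k. A term of depth ≤ k is either a constant or a function symbol applied to arguments of depth ≤ k−1, so N_k = 2 + N_{k-1} + N_{k-1}^2.
N_0 = 2
N_1 = 2 + 2 + 2^2 = 8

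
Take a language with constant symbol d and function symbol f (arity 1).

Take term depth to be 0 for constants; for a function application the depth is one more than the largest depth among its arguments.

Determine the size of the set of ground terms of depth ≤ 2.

Let N_k count ground terms of depth at most k. Each non-constant term of depth ≤ k is some function symbol applied to depth-≤(k−1) arguments, giving N_k = 1 + N_{k-1}.
N_0 = 1
N_1 = 1 + 1 = 2
N_2 = 1 + 2 = 3
Explicitly: d, f(d), f(f(d)).

3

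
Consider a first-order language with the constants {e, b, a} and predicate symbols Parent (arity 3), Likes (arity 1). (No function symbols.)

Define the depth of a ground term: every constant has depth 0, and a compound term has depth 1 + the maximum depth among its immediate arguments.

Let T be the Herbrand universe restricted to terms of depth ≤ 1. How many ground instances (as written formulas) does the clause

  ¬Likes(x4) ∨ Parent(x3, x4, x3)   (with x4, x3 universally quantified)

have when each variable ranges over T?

Ground terms of depth ≤ 1:
  With no function symbols every ground term is a constant, so there are exactly 3 ground terms at every depth bound.
  N_0 = 3
  N_1 = 3
So there are 3 ground terms available for substitution.
The clause has 2 distinct variables (x4, x3), each appearing in the body. In the free term algebra distinct substitutions yield syntactically distinct ground instances.
Number of ground instances = 3^2 = 9.

9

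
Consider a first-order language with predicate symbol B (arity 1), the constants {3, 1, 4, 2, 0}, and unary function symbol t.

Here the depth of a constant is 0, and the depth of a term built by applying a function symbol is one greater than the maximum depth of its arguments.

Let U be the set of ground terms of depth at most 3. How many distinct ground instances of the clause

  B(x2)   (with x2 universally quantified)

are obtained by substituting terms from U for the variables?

20

Ground terms of depth ≤ 3:
  Count level by level. With function symbols t/1, the terms of depth ≤ k are the 5 constants together with each function applied to depth-≤(k−1) tuples, so N_k = 5 + N_{k-1}.
  N_0 = 5
  N_1 = 5 + 5 = 10
  N_2 = 5 + 10 = 15
  N_3 = 5 + 15 = 20
So there are 20 ground terms available for substitution.
The variable x2 ranges independently over the available ground terms, and distinct assignments produce distinct instances.
Number of ground instances = 20.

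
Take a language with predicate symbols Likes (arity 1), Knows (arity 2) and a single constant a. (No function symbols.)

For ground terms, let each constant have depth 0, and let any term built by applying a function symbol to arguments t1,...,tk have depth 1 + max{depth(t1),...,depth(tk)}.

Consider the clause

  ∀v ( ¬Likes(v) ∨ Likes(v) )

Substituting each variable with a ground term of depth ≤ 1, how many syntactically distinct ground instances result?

1

Ground terms of depth ≤ 1:
  With no function symbols every ground term is a constant, so there is exactly 1 ground term at every depth bound.
  N_0 = 1
  N_1 = 1
  Explicitly: a.
So there is exactly 1 ground term available for substitution.
There is 1 variable to instantiate (v),  occurring in at least one literal, so different choices give different ground instances.
Number of ground instances = 1.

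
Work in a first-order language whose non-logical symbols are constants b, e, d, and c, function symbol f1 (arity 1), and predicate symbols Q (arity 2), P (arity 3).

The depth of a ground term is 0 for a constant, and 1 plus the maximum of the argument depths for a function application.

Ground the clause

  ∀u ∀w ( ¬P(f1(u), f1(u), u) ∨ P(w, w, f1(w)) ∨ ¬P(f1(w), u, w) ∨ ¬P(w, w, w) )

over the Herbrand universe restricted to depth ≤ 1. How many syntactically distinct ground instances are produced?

64

Ground terms of depth ≤ 1:
  If N_k denotes the number of depth-≤k ground terms, the 4 constants give N_0 = 4, and each function symbol of arity r contributes N_{k-1}^r new terms at level k: N_k = 4 + N_{k-1}.
  N_0 = 4
  N_1 = 4 + 4 = 8
  Explicitly: b, e, d, c, f1(b), f1(e), f1(d), f1(c).
So there are 8 ground terms available for substitution.
There are 2 variables to instantiate (u, w), each occurring in at least one literal, so different choices give different ground instances.
Number of ground instances = 8^2 = 64.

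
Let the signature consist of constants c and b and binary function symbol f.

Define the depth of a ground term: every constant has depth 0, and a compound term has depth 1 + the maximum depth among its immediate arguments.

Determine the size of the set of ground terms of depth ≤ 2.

38

Let N_k count ground terms of depth at most k. Each non-constant term of depth ≤ k is some function symbol applied to depth-≤(k−1) arguments, giving N_k = 2 + N_{k-1}^2.
N_0 = 2
N_1 = 2 + 2^2 = 6
N_2 = 2 + 6^2 = 38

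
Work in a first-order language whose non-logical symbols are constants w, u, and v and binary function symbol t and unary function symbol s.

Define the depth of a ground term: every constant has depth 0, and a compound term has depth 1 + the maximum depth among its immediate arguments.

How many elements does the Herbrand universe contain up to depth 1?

If N_k denotes the number of depth-≤k ground terms, the 3 constants give N_0 = 3, and each function symbol of arity r contributes N_{k-1}^r new terms at level k: N_k = 3 + N_{k-1}^2 + N_{k-1}.
N_0 = 3
N_1 = 3 + 3^2 + 3 = 15

15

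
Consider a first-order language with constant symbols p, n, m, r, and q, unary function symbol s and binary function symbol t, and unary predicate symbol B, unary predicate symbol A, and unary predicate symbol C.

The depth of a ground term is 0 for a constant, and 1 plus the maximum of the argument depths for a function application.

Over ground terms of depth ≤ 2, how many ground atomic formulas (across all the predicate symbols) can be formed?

3795

First count ground terms of depth ≤ 2.
Let N_k count ground terms of depth at most k. Each non-constant term of depth ≤ k is some function symbol applied to depth-≤(k−1) arguments, giving N_k = 5 + N_{k-1} + N_{k-1}^2.
N_0 = 5
N_1 = 5 + 5 + 5^2 = 35
N_2 = 5 + 35 + 35^2 = 1265
So |H| = 1265.
For each predicate symbol, the number of ground atoms is |H| raised to its arity; summing:
  B: 1265;  A: 1265;  C: 1265
Total ground atoms: 1265 + 1265 + 1265 = 3795.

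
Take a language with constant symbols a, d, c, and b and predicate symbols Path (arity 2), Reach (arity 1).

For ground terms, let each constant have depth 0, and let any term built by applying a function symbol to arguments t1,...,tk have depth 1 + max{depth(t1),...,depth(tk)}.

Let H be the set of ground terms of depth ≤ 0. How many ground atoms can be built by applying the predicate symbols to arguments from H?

First count ground terms of depth ≤ 0.
With no function symbols every ground term is a constant, so there are exactly 4 ground terms at every depth bound.
N_0 = 4
Explicitly: a, d, c, b.
So |H| = 4.
Ground atoms are formed by filling each argument slot of a predicate with a term from H, so an r-ary predicate gives |H|^r atoms:
  Path: 4^2 = 16;  Reach: 4
Total ground atoms: 16 + 4 = 20.

20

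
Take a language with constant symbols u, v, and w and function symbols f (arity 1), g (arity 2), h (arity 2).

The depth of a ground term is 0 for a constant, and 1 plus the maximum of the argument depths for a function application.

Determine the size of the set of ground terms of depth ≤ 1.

24

Count level by level. With function symbols f/1, g/2, h/2, the terms of depth ≤ k are the 3 constants together with each function applied to depth-≤(k−1) tuples, so N_k = 3 + N_{k-1} + N_{k-1}^2 + N_{k-1}^2.
N_0 = 3
N_1 = 3 + 3 + 3^2 + 3^2 = 24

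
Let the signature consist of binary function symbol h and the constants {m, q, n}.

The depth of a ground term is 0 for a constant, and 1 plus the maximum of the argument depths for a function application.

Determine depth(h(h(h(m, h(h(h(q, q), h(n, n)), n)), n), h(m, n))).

depth(h(q, q)) = 1 + max(0, 0) = 1
depth(h(n, n)) = 1 + max(0, 0) = 1
depth(h(h(q, q), h(n, n))) = 1 + max(1, 1) = 2
depth(h(h(h(q, q), h(n, n)), n)) = 1 + max(2, 0) = 3
depth(h(m, h(h(h(q, q), h(n, n)), n))) = 1 + max(0, 3) = 4
depth(h(h(m, h(h(h(q, q), h(n, n)), n)), n)) = 1 + max(4, 0) = 5
depth(h(m, n)) = 1 + max(0, 0) = 1
depth(h(h(h(m, h(h(h(q, q), h(n, n)), n)), n), h(m, n))) = 1 + max(5, 1) = 6

6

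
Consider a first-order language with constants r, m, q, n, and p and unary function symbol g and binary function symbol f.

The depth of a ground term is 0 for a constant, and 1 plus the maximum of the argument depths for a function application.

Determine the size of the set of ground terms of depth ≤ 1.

Let N_k = |{terms of depth ≤ k}|. Then N_0 = 5 and N_k = 5 + N_{k-1} + N_{k-1}^2 for k ≥ 1 (one summand per function symbol, arity giving the exponent).
N_0 = 5
N_1 = 5 + 5 + 5^2 = 35

35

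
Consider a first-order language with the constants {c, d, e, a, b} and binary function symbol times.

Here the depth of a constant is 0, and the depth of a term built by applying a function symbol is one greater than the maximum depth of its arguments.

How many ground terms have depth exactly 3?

818125

Let N_k count ground terms of depth at most k. Each non-constant term of depth ≤ k is some function symbol applied to depth-≤(k−1) arguments, giving N_k = 5 + N_{k-1}^2.
N_0 = 5
N_1 = 5 + 5^2 = 30
N_2 = 5 + 30^2 = 905
N_3 = 5 + 905^2 = 819030
Terms of depth exactly 3: N_3 − N_2 = 819030 − 905 = 818125.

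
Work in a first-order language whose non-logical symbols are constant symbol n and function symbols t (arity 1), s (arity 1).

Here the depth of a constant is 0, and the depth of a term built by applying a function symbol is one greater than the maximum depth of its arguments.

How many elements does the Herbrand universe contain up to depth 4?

Count level by level. With function symbols t/1, s/1, the terms of depth ≤ k are the 1 constant together with each function applied to depth-≤(k−1) tuples, so N_k = 1 + N_{k-1} + N_{k-1}.
N_0 = 1
N_1 = 1 + 1 + 1 = 3
N_2 = 1 + 3 + 3 = 7
N_3 = 1 + 7 + 7 = 15
N_4 = 1 + 15 + 15 = 31

31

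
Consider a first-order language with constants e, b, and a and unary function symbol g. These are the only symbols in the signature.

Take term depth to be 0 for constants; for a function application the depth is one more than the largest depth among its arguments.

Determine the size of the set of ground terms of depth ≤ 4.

15

Write N_k for the number of ground terms of depth ≤ k. A term of depth ≤ k is either a constant or a function symbol applied to arguments of depth ≤ k−1, so N_k = 3 + N_{k-1}.
N_0 = 3
N_1 = 3 + 3 = 6
N_2 = 3 + 6 = 9
N_3 = 3 + 9 = 12
N_4 = 3 + 12 = 15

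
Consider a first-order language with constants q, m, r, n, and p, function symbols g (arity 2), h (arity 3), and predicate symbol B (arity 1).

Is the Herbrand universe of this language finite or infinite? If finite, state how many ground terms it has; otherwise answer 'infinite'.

The signature has at least one function symbol (g, arity 2) and at least one constant (q).
Iterating g gives infinitely many distinct ground terms: q, g(q, q), g(g(q, q), g(q, q)), ...
So the Herbrand universe is infinite.

infinite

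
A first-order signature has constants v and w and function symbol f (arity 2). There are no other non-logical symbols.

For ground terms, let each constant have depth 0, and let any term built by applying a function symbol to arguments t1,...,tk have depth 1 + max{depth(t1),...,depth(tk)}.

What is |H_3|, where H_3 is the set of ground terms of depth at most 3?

1446

Write N_k for the number of ground terms of depth ≤ k. A term of depth ≤ k is either a constant or a function symbol applied to arguments of depth ≤ k−1, so N_k = 2 + N_{k-1}^2.
N_0 = 2
N_1 = 2 + 2^2 = 6
N_2 = 2 + 6^2 = 38
N_3 = 2 + 38^2 = 1446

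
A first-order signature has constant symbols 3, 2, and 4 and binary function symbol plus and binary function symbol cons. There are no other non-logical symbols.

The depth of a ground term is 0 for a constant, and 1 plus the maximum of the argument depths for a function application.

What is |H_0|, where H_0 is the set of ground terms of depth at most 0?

3

Let N_k = |{terms of depth ≤ k}|. Then N_0 = 3 and N_k = 3 + N_{k-1}^2 + N_{k-1}^2 for k ≥ 1 (one summand per function symbol, arity giving the exponent).
N_0 = 3
Explicitly: 3, 2, 4.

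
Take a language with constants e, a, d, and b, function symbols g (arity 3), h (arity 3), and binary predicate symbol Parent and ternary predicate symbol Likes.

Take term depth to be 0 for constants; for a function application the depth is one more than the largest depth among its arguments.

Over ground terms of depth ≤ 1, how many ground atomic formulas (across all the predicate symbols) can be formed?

First count ground terms of depth ≤ 1.
Let N_k count ground terms of depth at most k. Each non-constant term of depth ≤ k is some function symbol applied to depth-≤(k−1) arguments, giving N_k = 4 + N_{k-1}^3 + N_{k-1}^3.
N_0 = 4
N_1 = 4 + 4^3 + 4^3 = 132
So |H| = 132.
Ground atoms are formed by filling each argument slot of a predicate with a term from H, so an r-ary predicate gives |H|^r atoms:
  Parent: 132^2 = 17424;  Likes: 132^3 = 2299968
Total ground atoms: 17424 + 2299968 = 2317392.

2317392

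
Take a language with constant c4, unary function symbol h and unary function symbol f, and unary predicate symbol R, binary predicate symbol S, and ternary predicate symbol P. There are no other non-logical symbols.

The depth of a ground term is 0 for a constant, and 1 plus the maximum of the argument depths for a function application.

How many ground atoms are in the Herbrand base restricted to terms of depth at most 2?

First count ground terms of depth ≤ 2.
Count level by level. With function symbols h/1, f/1, the terms of depth ≤ k are the 1 constant together with each function applied to depth-≤(k−1) tuples, so N_k = 1 + N_{k-1} + N_{k-1}.
N_0 = 1
N_1 = 1 + 1 + 1 = 3
N_2 = 1 + 3 + 3 = 7
So |H| = 7.
For each predicate symbol, the number of ground atoms is |H| raised to its arity; summing:
  R: 7;  S: 7^2 = 49;  P: 7^3 = 343
Total ground atoms: 7 + 49 + 343 = 399.

399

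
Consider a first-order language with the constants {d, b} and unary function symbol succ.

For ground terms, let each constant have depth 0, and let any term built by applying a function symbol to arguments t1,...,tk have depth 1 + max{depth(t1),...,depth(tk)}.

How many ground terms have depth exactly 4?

Let N_k = |{terms of depth ≤ k}|. Then N_0 = 2 and N_k = 2 + N_{k-1} for k ≥ 1 (one summand per function symbol, arity giving the exponent).
N_0 = 2
N_1 = 2 + 2 = 4
N_2 = 2 + 4 = 6
N_3 = 2 + 6 = 8
N_4 = 2 + 8 = 10
Terms of depth exactly 4: N_4 − N_3 = 10 − 8 = 2.

2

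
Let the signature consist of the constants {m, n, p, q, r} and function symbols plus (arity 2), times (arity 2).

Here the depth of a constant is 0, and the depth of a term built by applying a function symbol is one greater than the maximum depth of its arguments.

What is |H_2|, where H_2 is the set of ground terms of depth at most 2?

Count level by level. With function symbols plus/2, times/2, the terms of depth ≤ k are the 5 constants together with each function applied to depth-≤(k−1) tuples, so N_k = 5 + N_{k-1}^2 + N_{k-1}^2.
N_0 = 5
N_1 = 5 + 5^2 + 5^2 = 55
N_2 = 5 + 55^2 + 55^2 = 6055

6055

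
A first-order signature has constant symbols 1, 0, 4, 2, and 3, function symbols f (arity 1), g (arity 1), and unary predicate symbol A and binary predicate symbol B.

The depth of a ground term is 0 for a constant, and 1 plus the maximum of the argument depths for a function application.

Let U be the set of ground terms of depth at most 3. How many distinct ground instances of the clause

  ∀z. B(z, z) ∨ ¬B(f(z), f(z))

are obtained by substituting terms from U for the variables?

75

Ground terms of depth ≤ 3:
  Write N_k for the number of ground terms of depth ≤ k. A term of depth ≤ k is either a constant or a function symbol applied to arguments of depth ≤ k−1, so N_k = 5 + N_{k-1} + N_{k-1}.
  N_0 = 5
  N_1 = 5 + 5 + 5 = 15
  N_2 = 5 + 15 + 15 = 35
  N_3 = 5 + 35 + 35 = 75
So there are 75 ground terms available for substitution.
The body mentions the single quantified variable z; since ground terms form a free algebra, no two substitutions collapse to the same formula.
Number of ground instances = 75.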